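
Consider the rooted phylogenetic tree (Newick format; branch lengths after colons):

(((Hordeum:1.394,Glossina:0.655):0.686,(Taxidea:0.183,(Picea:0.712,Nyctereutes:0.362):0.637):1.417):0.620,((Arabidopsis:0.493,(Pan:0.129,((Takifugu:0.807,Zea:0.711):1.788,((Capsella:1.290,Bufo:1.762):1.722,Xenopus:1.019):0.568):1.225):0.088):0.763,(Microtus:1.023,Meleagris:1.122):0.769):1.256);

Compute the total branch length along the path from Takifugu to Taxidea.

The path runs Takifugu → … → MRCA → … → Taxidea; the MRCA is the root of the tree.
Branch lengths along that path: 0.807 + 1.788 + 1.225 + 0.088 + 0.763 + 1.256 + 0.620 + 1.417 + 0.183 = 8.147.

8.147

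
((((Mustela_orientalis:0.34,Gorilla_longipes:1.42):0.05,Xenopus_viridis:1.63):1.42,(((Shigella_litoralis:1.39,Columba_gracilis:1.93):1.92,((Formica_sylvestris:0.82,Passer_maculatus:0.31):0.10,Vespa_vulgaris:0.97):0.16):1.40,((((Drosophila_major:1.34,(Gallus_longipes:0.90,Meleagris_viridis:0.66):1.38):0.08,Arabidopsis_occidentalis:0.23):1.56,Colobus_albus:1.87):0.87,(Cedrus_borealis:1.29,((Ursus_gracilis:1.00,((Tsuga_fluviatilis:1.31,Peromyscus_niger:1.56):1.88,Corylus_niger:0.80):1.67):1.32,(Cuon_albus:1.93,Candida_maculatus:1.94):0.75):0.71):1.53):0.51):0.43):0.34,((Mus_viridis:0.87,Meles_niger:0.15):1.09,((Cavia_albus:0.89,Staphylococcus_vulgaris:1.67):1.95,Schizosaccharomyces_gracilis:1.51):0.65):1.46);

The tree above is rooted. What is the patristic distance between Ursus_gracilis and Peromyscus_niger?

6.11

The path runs Ursus_gracilis → … → MRCA → … → Peromyscus_niger; the MRCA is the node subtending (Ursus_gracilis,((Tsuga_fluviatilis,Peromyscus_niger),Corylus_niger)).
Branch lengths along that path: 1.00 + 1.67 + 1.88 + 1.56 = 6.11.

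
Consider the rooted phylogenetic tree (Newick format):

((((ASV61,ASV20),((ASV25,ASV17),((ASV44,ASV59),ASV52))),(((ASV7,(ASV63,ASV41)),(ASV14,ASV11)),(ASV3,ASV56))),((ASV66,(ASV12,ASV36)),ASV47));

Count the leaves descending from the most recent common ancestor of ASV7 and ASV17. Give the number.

The MRCA of ASV7 and ASV17 is the node subtending (((ASV61,ASV20),((ASV25,ASV17),((ASV44,ASV59),ASV52))),(((ASV7,(ASV63,ASV41)),(ASV14,ASV11)),(ASV3,ASV56))).
That clade contains 14 terminal taxa: ASV11, ASV14, ASV17, ASV20, ASV25, ASV3, ASV41, ASV44, ASV52, ASV56, ASV59, ASV61, ASV63, ASV7.

14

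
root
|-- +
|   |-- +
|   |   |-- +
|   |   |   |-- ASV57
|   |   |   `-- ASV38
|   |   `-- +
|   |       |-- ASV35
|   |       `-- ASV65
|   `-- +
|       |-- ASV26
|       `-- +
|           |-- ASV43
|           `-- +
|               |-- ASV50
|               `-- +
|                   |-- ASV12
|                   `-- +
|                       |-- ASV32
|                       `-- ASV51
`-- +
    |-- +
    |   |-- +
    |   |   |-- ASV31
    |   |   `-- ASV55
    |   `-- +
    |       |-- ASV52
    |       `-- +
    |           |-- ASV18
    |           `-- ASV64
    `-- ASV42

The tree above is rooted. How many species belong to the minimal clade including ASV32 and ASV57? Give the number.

10

The MRCA of ASV32 and ASV57 is the node subtending (((ASV57,ASV38),(ASV35,ASV65)),(ASV26,(ASV43,(ASV50,(ASV12,(ASV32,ASV51)))))).
That clade contains 10 terminal taxa: ASV12, ASV26, ASV32, ASV35, ASV38, ASV43, ASV50, ASV51, ASV57, ASV65.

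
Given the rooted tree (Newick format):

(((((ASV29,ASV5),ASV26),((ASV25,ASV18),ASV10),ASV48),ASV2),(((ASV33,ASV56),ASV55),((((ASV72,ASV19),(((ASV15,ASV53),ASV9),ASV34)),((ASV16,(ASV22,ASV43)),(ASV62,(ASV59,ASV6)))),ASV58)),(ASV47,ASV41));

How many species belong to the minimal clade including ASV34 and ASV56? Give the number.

16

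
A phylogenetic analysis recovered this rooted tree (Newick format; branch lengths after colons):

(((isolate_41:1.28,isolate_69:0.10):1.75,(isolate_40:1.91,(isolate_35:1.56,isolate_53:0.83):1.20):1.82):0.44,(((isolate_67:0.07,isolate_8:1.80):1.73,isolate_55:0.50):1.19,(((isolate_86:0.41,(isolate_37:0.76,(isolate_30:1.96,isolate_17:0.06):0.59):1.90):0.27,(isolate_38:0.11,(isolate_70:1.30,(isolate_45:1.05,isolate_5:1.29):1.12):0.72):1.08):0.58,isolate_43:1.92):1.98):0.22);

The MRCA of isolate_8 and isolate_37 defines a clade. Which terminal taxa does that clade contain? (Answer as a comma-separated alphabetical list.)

isolate_17, isolate_30, isolate_37, isolate_38, isolate_43, isolate_45, isolate_5, isolate_55, isolate_67, isolate_70, isolate_8, isolate_86

Tracing isolate_8: it sits inside (isolate_67,isolate_8).
Tracing isolate_37: it sits inside (isolate_37,(isolate_30,isolate_17)).
The smallest clade enclosing both is (((isolate_67,isolate_8),isolate_55),(((isolate_86,(isolate_37,(isolate_30,isolate_17))),(isolate_38,(isolate_70,(isolate_45,isolate_5)))),isolate_43)); the answer is its 12 terminal taxa in alphabetical order.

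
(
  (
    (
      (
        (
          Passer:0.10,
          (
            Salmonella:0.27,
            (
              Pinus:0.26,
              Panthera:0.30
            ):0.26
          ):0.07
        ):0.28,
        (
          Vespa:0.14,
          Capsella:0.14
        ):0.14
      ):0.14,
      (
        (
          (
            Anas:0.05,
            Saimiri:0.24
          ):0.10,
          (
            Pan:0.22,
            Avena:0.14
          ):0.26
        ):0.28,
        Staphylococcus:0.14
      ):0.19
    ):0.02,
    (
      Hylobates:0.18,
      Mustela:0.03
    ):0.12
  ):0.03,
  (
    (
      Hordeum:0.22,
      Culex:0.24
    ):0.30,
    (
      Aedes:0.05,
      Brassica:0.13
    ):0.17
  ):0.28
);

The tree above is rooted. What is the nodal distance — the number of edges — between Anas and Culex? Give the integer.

The MRCA of Anas and Culex is the root of the tree.
From Anas up to that node: 6 branches. From Culex up to the same node: 3 branches. Total: 6 + 3 = 9.

9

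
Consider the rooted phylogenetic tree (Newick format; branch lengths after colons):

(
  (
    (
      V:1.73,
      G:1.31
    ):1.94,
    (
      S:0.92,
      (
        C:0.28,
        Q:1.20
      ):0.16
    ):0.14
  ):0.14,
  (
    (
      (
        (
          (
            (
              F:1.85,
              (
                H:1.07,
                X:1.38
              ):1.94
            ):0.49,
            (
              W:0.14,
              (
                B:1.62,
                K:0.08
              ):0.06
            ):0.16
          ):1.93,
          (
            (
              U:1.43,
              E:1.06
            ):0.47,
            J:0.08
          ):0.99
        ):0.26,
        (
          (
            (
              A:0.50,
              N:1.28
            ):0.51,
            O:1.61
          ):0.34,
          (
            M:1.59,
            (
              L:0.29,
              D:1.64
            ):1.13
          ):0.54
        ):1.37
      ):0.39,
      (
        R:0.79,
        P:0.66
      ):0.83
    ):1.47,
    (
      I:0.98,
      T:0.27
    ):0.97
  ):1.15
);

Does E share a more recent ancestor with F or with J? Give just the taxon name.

J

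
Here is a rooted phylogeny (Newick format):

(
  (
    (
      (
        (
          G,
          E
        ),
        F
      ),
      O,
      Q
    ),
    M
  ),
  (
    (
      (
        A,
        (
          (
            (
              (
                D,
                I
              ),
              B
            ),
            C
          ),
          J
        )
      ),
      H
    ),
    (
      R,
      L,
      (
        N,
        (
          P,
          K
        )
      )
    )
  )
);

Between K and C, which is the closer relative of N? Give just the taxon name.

The MRCA of N and K subtends (N,(P,K)) (3 taxa).
The MRCA of N and C subtends (((A,((((D,I),B),C),J)),H),(R,L,(N,(P,K)))) (12 taxa).
The first is nested inside the second, so N shares a more recent common ancestor with K.

K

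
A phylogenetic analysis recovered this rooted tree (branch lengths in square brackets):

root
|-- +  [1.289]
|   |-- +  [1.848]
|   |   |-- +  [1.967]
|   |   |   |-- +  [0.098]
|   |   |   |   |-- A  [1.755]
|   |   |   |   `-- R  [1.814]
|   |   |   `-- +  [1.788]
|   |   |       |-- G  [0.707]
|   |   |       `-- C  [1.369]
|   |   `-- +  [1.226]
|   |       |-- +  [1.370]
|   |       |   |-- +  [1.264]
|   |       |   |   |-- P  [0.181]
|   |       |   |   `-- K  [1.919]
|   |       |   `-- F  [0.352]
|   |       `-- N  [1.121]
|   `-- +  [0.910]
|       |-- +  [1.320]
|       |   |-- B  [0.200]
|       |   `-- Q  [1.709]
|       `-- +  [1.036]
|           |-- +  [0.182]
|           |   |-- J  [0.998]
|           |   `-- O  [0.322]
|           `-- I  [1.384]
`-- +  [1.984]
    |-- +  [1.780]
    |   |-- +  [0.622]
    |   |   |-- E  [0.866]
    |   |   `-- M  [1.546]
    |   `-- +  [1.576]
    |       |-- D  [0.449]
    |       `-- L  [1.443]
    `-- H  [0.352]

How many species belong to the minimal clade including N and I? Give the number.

13

The MRCA of N and I is the node subtending ((((A,R),(G,C)),(((P,K),F),N)),((B,Q),((J,O),I))).
That clade contains 13 terminal taxa: A, B, C, F, G, I, J, K, N, O, P, Q, R.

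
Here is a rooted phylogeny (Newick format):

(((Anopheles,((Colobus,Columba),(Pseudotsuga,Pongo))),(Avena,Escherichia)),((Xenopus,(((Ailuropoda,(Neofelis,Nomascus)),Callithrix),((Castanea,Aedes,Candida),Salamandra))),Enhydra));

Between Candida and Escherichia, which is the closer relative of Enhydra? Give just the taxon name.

The MRCA of Enhydra and Candida subtends ((Xenopus,(((Ailuropoda,(Neofelis,Nomascus)),Callithrix),((Castanea,Aedes,Candida),Salamandra))),Enhydra) (10 taxa).
The MRCA of Enhydra and Escherichia is the root, subtending the entire tree (17 taxa).
The first is nested inside the second, so Enhydra shares a more recent common ancestor with Candida.

Candida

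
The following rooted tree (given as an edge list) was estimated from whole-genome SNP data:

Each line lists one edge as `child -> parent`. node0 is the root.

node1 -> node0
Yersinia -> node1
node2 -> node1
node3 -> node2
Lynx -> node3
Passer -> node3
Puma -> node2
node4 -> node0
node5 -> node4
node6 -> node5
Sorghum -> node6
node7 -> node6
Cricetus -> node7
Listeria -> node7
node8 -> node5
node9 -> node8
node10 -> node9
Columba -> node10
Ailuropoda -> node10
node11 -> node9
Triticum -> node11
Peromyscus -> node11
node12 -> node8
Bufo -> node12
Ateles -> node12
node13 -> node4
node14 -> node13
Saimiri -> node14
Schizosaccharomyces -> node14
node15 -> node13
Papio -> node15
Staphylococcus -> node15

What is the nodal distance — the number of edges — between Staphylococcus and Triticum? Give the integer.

The MRCA of Staphylococcus and Triticum is the node subtending (((Sorghum,(Cricetus,Listeria)),(((Columba,Ailuropoda),(Triticum,Peromyscus)),(Bufo,Ateles))),((Saimiri,Schizosaccharomyces),(Papio,Staphylococcus))).
From Staphylococcus up to that node: 3 branches. From Triticum up to the same node: 5 branches. Total: 3 + 5 = 8.

8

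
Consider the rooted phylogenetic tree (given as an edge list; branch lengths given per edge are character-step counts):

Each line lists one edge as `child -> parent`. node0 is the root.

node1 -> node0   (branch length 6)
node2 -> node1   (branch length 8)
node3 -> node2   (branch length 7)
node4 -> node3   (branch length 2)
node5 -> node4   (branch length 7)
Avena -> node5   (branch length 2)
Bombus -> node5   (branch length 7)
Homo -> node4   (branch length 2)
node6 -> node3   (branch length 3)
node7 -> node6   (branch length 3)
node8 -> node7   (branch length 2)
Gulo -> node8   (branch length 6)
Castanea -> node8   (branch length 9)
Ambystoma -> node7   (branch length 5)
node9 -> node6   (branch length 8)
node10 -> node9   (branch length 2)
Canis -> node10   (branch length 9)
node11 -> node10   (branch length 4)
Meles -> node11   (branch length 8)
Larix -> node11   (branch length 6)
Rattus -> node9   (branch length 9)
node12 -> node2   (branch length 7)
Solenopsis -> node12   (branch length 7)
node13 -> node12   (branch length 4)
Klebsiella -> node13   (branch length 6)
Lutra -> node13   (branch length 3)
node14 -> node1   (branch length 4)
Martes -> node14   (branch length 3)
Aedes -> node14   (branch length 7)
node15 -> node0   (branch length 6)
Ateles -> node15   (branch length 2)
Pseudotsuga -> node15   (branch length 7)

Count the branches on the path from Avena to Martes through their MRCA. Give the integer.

The MRCA of Avena and Martes is the node subtending (((((Avena,Bombus),Homo),(((Gulo,Castanea),Ambystoma),((Canis,(Meles,Larix)),Rattus))),(Solenopsis,(Klebsiella,Lutra))),(Martes,Aedes)).
From Avena up to that node: 5 branches. From Martes up to the same node: 2 branches. Total: 5 + 2 = 7.

7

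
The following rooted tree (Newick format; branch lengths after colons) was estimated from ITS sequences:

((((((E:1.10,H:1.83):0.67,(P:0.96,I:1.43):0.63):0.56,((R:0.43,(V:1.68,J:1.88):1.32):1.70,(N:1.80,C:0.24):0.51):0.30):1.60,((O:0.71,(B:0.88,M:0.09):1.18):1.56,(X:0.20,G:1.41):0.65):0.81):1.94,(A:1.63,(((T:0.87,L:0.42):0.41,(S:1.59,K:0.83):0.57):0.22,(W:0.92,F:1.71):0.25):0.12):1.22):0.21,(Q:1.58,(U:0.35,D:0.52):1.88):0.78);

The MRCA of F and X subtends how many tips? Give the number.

21

The MRCA of F and X is the node subtending (((((E,H),(P,I)),((R,(V,J)),(N,C))),((O,(B,M)),(X,G))),(A,(((T,L),(S,K)),(W,F)))).
That clade contains 21 terminal taxa: A, B, C, E, F, G, H, I, J, K, L, M, N, O, P, R, S, T, V, W, X.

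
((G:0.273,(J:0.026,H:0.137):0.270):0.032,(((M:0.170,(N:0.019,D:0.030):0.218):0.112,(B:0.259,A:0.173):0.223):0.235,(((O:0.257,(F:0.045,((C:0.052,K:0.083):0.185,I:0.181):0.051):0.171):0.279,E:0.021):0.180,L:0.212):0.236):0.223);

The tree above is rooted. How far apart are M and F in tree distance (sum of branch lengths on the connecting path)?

The path runs M → … → MRCA → … → F; the MRCA is the node subtending (((M,(N,D)),(B,A)),(((O,(F,((C,K),I))),E),L)).
Branch lengths along that path: 0.170 + 0.112 + 0.235 + 0.236 + 0.180 + 0.279 + 0.171 + 0.045 = 1.428.

1.428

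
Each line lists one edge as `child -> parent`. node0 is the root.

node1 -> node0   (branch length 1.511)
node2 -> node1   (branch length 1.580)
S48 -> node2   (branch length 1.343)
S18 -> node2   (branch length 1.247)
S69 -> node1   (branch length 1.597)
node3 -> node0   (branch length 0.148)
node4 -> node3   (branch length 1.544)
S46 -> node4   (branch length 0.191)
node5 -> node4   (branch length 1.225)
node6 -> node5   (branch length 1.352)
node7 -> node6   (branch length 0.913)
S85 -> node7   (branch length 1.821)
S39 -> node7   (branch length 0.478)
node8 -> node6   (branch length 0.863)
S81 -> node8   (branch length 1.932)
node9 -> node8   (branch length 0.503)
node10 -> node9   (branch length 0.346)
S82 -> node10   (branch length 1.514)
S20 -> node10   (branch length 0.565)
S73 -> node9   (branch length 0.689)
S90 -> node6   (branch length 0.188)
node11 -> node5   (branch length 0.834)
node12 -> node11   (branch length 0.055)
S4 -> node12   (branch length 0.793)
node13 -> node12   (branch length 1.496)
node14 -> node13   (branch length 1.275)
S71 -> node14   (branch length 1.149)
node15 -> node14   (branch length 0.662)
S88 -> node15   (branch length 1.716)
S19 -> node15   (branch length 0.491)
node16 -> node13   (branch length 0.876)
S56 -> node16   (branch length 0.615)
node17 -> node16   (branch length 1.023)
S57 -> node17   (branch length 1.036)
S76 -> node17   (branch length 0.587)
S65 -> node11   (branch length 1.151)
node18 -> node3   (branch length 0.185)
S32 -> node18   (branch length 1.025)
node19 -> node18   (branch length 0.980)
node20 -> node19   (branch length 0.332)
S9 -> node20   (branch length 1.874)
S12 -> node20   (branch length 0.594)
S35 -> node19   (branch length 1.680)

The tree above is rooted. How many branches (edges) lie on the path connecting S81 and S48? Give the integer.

9

The MRCA of S81 and S48 is the root of the tree.
From S81 up to that node: 6 branches. From S48 up to the same node: 3 branches. Total: 6 + 3 = 9.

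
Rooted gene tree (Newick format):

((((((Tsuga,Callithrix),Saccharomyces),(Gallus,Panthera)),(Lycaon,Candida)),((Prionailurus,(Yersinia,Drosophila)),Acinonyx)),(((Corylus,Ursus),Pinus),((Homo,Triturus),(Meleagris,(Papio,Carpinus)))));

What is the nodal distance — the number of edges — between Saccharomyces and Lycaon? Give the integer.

5

The MRCA of Saccharomyces and Lycaon is the node subtending ((((Tsuga,Callithrix),Saccharomyces),(Gallus,Panthera)),(Lycaon,Candida)).
From Saccharomyces up to that node: 3 branches. From Lycaon up to the same node: 2 branches. Total: 3 + 2 = 5.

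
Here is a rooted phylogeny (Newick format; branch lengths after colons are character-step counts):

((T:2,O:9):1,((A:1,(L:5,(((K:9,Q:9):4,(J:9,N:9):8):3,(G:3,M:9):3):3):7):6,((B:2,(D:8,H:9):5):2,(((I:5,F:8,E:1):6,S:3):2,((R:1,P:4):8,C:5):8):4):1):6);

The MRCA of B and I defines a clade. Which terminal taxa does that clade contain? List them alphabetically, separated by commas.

B, C, D, E, F, H, I, P, R, S

Tracing B: it sits inside (B,(D,H)).
Tracing I: it sits inside (I,F,E).
The smallest clade enclosing both is ((B,(D,H)),(((I,F,E),S),((R,P),C))); the answer is its 10 terminal taxa in alphabetical order.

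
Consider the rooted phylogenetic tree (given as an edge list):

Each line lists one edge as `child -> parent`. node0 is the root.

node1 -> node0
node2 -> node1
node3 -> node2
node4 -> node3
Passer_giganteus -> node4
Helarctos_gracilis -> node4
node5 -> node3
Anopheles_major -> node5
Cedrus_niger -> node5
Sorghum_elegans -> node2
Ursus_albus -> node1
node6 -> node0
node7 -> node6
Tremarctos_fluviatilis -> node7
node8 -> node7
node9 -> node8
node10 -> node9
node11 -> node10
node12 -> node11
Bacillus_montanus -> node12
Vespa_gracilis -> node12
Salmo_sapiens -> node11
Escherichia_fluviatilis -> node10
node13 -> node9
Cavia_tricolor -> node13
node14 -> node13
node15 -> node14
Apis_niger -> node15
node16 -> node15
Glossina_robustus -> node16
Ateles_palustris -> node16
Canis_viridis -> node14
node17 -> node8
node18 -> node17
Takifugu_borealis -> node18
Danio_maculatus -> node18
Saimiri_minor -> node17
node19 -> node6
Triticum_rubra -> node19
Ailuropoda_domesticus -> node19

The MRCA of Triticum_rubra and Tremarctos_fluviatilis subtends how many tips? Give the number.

The MRCA of Triticum_rubra and Tremarctos_fluviatilis is the node subtending ((Tremarctos_fluviatilis,(((((Bacillus_montanus,Vespa_gracilis),Salmo_sapiens),Escherichia_fluviatilis),(Cavia_tricolor,((Apis_niger,(Glossina_robustus,Ateles_palustris)),Canis_viridis))),((Takifugu_borealis,Danio_maculatus),Saimiri_minor))),(Triticum_rubra,Ailuropoda_domesticus)).
That clade contains 15 terminal taxa: Ailuropoda_domesticus, Apis_niger, Ateles_palustris, Bacillus_montanus, Canis_viridis, Cavia_tricolor, Danio_maculatus, Escherichia_fluviatilis, Glossina_robustus, Saimiri_minor, Salmo_sapiens, Takifugu_borealis, Tremarctos_fluviatilis, Triticum_rubra, Vespa_gracilis.

15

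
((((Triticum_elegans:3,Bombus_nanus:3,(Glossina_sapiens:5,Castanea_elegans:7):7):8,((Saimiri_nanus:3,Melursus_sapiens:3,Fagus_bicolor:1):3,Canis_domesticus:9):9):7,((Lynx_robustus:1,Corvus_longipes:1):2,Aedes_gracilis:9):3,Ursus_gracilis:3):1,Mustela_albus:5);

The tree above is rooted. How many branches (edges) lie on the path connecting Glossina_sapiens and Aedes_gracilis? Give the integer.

6

The MRCA of Glossina_sapiens and Aedes_gracilis is the node subtending (((Triticum_elegans,Bombus_nanus,(Glossina_sapiens,Castanea_elegans)),((Saimiri_nanus,Melursus_sapiens,Fagus_bicolor),Canis_domesticus)),((Lynx_robustus,Corvus_longipes),Aedes_gracilis),Ursus_gracilis).
From Glossina_sapiens up to that node: 4 branches. From Aedes_gracilis up to the same node: 2 branches. Total: 4 + 2 = 6.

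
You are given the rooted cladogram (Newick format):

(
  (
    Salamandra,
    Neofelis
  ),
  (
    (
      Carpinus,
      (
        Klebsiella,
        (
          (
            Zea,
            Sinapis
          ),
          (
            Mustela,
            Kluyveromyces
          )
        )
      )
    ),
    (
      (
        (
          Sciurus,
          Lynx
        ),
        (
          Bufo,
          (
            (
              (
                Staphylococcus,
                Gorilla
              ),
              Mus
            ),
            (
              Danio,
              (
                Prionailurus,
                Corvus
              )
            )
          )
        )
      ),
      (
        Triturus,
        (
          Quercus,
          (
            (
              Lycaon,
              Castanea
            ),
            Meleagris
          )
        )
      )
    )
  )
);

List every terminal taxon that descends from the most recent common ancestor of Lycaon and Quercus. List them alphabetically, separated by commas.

Tracing Lycaon: it sits inside (Lycaon,Castanea).
Tracing Quercus: it sits inside (Quercus,((Lycaon,Castanea),Meleagris)).
The smallest clade enclosing both is (Quercus,((Lycaon,Castanea),Meleagris)); the answer is its 4 terminal taxa in alphabetical order.

Castanea, Lycaon, Meleagris, Quercus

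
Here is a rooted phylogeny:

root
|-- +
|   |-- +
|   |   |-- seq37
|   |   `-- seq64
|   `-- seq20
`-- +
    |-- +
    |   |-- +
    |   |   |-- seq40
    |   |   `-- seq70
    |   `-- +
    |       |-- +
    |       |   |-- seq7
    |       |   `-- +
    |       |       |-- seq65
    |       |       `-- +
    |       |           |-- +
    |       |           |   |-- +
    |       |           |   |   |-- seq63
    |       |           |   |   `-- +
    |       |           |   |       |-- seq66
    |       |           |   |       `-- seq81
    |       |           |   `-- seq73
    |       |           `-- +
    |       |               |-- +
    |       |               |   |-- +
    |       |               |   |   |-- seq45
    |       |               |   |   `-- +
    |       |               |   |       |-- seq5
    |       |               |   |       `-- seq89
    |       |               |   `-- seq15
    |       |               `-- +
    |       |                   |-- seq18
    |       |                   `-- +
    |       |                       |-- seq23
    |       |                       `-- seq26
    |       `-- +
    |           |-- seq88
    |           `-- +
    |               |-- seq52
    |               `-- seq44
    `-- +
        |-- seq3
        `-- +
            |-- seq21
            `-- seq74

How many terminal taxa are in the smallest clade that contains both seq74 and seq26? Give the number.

The MRCA of seq74 and seq26 is the node subtending (((seq40,seq70),((seq7,(seq65,(((seq63,(seq66,seq81)),seq73),(((seq45,(seq5,seq89)),seq15),(seq18,(seq23,seq26)))))),(seq88,(seq52,seq44)))),(seq3,(seq21,seq74))).
That clade contains 21 terminal taxa: seq15, seq18, seq21, seq23, seq26, seq3, seq40, seq44, seq45, seq5, seq52, seq63, seq65, seq66, seq7, seq70, seq73, seq74, seq81, seq88, seq89.

21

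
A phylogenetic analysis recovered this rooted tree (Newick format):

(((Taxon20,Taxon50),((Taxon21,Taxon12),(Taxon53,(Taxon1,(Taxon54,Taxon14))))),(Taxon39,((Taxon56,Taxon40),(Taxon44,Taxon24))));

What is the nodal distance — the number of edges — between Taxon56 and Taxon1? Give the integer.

The MRCA of Taxon56 and Taxon1 is the root of the tree.
From Taxon56 up to that node: 4 branches. From Taxon1 up to the same node: 5 branches. Total: 4 + 5 = 9.

9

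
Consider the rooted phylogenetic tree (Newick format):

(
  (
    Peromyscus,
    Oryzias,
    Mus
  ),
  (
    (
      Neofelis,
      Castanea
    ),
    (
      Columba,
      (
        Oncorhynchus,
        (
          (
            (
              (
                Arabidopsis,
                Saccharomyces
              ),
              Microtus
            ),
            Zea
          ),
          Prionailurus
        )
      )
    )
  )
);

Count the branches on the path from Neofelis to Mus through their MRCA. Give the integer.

5

The MRCA of Neofelis and Mus is the root of the tree.
From Neofelis up to that node: 3 branches. From Mus up to the same node: 2 branches. Total: 3 + 2 = 5.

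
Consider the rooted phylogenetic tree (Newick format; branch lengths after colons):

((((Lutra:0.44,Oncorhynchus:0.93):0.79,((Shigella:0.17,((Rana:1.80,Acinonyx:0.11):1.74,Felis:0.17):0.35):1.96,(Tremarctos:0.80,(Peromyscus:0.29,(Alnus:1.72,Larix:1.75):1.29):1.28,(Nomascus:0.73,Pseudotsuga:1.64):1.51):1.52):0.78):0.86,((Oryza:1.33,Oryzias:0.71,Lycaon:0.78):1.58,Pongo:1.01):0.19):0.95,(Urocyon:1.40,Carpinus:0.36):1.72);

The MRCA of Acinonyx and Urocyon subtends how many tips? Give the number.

18

The MRCA of Acinonyx and Urocyon is the root, so the clade is the entire tree.
That clade contains 18 terminal taxa: Acinonyx, Alnus, Carpinus, Felis, Larix, Lutra, Lycaon, Nomascus, Oncorhynchus, Oryza, Oryzias, Peromyscus, Pongo, Pseudotsuga, Rana, Shigella, Tremarctos, Urocyon.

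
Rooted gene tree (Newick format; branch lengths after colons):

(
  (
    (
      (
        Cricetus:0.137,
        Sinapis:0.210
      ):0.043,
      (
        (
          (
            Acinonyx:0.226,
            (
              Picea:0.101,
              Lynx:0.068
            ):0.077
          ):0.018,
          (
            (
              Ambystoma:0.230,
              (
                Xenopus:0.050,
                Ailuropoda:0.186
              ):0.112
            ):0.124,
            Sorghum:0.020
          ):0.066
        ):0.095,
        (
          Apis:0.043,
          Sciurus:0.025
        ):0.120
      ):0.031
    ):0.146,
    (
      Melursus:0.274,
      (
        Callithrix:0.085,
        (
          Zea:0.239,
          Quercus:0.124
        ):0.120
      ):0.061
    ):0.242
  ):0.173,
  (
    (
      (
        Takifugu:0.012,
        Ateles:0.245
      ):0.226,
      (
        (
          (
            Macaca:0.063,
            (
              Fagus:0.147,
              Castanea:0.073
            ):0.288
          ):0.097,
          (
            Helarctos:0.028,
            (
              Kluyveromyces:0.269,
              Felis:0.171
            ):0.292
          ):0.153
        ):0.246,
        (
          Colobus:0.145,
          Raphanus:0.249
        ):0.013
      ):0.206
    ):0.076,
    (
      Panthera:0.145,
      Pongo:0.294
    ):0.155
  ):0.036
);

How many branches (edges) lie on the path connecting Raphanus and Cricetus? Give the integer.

The MRCA of Raphanus and Cricetus is the root of the tree.
From Raphanus up to that node: 5 branches. From Cricetus up to the same node: 4 branches. Total: 5 + 4 = 9.

9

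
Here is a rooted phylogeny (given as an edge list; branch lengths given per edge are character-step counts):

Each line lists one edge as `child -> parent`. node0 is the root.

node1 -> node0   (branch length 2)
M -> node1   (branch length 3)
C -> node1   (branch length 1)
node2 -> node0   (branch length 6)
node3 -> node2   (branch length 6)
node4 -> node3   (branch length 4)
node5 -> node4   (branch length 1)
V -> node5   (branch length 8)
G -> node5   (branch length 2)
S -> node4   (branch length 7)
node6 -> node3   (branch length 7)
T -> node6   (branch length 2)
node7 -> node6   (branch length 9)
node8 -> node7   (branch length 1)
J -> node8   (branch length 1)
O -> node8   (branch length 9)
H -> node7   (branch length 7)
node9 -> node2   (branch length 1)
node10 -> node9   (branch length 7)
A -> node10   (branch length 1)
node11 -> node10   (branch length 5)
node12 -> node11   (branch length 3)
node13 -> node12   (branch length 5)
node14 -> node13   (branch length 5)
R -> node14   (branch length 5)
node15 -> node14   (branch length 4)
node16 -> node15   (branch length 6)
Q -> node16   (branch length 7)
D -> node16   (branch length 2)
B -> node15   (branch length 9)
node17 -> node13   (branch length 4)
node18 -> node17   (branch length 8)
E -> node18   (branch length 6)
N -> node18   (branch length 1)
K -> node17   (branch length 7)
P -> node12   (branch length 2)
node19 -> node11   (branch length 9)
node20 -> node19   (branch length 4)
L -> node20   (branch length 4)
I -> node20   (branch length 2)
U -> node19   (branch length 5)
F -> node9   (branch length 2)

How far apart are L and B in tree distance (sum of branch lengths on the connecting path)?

The path runs L → … → MRCA → … → B; the MRCA is the node subtending ((((R,((Q,D),B)),((E,N),K)),P),((L,I),U)).
Branch lengths along that path: 4 + 4 + 9 + 3 + 5 + 5 + 4 + 9 = 43.

43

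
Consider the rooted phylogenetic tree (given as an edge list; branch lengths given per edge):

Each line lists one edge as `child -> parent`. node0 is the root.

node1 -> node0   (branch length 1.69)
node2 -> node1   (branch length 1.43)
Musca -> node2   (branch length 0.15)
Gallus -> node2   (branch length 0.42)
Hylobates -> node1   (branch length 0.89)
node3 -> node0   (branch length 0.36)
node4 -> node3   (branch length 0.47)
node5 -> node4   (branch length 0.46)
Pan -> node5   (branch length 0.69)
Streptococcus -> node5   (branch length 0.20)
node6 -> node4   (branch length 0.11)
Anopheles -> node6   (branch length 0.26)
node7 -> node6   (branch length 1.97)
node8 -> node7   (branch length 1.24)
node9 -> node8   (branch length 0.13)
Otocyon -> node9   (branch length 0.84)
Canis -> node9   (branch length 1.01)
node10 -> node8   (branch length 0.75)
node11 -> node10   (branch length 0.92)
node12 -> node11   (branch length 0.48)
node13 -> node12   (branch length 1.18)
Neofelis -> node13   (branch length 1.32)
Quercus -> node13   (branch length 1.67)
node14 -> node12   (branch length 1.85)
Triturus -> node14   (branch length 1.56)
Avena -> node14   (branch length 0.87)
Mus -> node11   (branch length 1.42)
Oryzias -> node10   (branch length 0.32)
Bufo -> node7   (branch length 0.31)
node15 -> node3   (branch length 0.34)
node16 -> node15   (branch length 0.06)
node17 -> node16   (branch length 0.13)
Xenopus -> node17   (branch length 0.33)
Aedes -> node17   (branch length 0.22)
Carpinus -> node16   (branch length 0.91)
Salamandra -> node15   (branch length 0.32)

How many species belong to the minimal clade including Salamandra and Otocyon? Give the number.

16

The MRCA of Salamandra and Otocyon is the node subtending (((Pan,Streptococcus),(Anopheles,(((Otocyon,Canis),((((Neofelis,Quercus),(Triturus,Avena)),Mus),Oryzias)),Bufo))),(((Xenopus,Aedes),Carpinus),Salamandra)).
That clade contains 16 terminal taxa: Aedes, Anopheles, Avena, Bufo, Canis, Carpinus, Mus, Neofelis, Oryzias, Otocyon, Pan, Quercus, Salamandra, Streptococcus, Triturus, Xenopus.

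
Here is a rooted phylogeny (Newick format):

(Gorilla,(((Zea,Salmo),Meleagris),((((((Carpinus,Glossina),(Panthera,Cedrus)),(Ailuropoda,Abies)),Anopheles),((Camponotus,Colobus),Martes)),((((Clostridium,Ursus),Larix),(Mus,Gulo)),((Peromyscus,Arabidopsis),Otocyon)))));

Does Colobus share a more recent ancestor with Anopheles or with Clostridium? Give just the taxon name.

Anopheles

The MRCA of Colobus and Anopheles subtends (((((Carpinus,Glossina),(Panthera,Cedrus)),(Ailuropoda,Abies)),Anopheles),((Camponotus,Colobus),Martes)) (10 taxa).
The MRCA of Colobus and Clostridium subtends ((((((Carpinus,Glossina),(Panthera,Cedrus)),(Ailuropoda,Abies)),Anopheles),((Camponotus,Colobus),Martes)),((((Clostridium,Ursus),Larix),(Mus,Gulo)),((Peromyscus,Arabidopsis),Otocyon))) (18 taxa).
The first is nested inside the second, so Colobus shares a more recent common ancestor with Anopheles.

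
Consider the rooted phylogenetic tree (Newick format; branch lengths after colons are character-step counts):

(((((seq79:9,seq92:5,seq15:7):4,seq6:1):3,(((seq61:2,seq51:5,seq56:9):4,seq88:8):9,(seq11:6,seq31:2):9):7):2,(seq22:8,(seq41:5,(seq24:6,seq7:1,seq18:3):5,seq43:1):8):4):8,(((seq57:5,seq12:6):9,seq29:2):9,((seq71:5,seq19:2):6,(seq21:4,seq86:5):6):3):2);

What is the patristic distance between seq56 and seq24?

54

The path runs seq56 → … → MRCA → … → seq24; the MRCA is the node subtending ((((seq79,seq92,seq15),seq6),(((seq61,seq51,seq56),seq88),(seq11,seq31))),(seq22,(seq41,(seq24,seq7,seq18),seq43))).
Branch lengths along that path: 9 + 4 + 9 + 7 + 2 + 4 + 8 + 5 + 6 = 54.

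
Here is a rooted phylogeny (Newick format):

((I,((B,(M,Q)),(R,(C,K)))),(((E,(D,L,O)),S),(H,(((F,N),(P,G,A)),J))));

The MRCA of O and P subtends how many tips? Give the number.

12

The MRCA of O and P is the node subtending (((E,(D,L,O)),S),(H,(((F,N),(P,G,A)),J))).
That clade contains 12 terminal taxa: A, D, E, F, G, H, J, L, N, O, P, S.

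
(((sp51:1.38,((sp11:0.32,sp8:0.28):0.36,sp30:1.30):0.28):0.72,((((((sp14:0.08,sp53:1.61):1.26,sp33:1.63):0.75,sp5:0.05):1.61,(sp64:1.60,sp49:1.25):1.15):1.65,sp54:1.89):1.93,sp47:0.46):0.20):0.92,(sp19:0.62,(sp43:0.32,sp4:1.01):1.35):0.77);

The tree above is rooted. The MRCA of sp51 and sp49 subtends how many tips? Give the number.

12

The MRCA of sp51 and sp49 is the node subtending ((sp51,((sp11,sp8),sp30)),((((((sp14,sp53),sp33),sp5),(sp64,sp49)),sp54),sp47)).
That clade contains 12 terminal taxa: sp11, sp14, sp30, sp33, sp47, sp49, sp5, sp51, sp53, sp54, sp64, sp8.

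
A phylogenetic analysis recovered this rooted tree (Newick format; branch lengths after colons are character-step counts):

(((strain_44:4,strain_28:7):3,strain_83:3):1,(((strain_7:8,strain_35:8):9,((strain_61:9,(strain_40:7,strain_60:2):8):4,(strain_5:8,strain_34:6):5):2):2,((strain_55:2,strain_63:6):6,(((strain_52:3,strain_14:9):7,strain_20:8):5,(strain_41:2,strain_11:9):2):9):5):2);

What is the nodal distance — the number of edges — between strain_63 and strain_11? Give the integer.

The MRCA of strain_63 and strain_11 is the node subtending ((strain_55,strain_63),(((strain_52,strain_14),strain_20),(strain_41,strain_11))).
From strain_63 up to that node: 2 branches. From strain_11 up to the same node: 3 branches. Total: 2 + 3 = 5.

5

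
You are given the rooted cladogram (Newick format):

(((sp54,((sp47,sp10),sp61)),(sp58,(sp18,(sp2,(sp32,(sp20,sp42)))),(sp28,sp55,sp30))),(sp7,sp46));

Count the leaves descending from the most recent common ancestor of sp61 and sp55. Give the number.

The MRCA of sp61 and sp55 is the node subtending ((sp54,((sp47,sp10),sp61)),(sp58,(sp18,(sp2,(sp32,(sp20,sp42)))),(sp28,sp55,sp30))).
That clade contains 13 terminal taxa: sp10, sp18, sp2, sp20, sp28, sp30, sp32, sp42, sp47, sp54, sp55, sp58, sp61.

13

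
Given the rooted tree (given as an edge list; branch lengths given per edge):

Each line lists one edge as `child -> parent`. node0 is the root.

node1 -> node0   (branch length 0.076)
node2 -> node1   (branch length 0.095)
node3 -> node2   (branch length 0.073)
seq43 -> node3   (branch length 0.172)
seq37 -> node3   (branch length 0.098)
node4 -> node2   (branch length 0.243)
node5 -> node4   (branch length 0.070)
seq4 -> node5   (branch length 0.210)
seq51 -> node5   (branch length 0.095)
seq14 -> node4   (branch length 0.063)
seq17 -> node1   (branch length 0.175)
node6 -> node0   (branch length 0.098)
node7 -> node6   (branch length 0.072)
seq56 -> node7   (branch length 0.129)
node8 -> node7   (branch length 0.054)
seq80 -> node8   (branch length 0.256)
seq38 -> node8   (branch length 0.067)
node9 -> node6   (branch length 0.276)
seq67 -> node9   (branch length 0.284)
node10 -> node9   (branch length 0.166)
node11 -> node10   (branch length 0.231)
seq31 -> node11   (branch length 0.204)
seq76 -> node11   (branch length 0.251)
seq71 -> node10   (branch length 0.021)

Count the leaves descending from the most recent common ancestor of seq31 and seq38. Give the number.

7

The MRCA of seq31 and seq38 is the node subtending ((seq56,(seq80,seq38)),(seq67,((seq31,seq76),seq71))).
That clade contains 7 terminal taxa: seq31, seq38, seq56, seq67, seq71, seq76, seq80.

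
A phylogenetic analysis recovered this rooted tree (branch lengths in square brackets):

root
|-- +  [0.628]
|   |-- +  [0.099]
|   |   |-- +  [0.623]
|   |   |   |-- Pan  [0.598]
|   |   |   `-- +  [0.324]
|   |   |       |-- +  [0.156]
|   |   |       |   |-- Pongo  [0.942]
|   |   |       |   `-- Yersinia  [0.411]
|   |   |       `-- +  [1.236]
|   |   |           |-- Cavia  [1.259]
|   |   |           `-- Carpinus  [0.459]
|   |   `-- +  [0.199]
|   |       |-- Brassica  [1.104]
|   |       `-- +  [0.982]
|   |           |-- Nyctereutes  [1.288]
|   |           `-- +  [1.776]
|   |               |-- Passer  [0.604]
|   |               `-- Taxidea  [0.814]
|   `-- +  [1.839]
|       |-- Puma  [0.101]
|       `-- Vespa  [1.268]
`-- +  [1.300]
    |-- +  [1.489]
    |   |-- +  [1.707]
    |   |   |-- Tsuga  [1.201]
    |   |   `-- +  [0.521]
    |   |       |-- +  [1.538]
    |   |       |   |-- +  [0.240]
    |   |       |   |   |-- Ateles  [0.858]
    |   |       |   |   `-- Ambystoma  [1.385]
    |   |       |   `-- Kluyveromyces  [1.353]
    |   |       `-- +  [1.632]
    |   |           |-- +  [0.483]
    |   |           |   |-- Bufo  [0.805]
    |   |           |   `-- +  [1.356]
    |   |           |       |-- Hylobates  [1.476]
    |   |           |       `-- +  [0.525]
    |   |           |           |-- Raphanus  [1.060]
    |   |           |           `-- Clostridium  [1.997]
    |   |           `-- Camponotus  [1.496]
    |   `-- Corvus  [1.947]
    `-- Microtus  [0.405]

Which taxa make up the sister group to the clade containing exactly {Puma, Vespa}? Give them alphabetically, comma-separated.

Brassica, Carpinus, Cavia, Nyctereutes, Pan, Passer, Pongo, Taxidea, Yersinia

The clade containing exactly {Puma, Vespa} attaches to the tree at the node subtending (((Pan,((Pongo,Yersinia),(Cavia,Carpinus))),(Brassica,(Nyctereutes,(Passer,Taxidea)))),(Puma,Vespa)).
The other lineage descending from that same node — the sister group — is ((Pan,((Pongo,Yersinia),(Cavia,Carpinus))),(Brassica,(Nyctereutes,(Passer,Taxidea)))); its 9 tips in alphabetical order are the answer.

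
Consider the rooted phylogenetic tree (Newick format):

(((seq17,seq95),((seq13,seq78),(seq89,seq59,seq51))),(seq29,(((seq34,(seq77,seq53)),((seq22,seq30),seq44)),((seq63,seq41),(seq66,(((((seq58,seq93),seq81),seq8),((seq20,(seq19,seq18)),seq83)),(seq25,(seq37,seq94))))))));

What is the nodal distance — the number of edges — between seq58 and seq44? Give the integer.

11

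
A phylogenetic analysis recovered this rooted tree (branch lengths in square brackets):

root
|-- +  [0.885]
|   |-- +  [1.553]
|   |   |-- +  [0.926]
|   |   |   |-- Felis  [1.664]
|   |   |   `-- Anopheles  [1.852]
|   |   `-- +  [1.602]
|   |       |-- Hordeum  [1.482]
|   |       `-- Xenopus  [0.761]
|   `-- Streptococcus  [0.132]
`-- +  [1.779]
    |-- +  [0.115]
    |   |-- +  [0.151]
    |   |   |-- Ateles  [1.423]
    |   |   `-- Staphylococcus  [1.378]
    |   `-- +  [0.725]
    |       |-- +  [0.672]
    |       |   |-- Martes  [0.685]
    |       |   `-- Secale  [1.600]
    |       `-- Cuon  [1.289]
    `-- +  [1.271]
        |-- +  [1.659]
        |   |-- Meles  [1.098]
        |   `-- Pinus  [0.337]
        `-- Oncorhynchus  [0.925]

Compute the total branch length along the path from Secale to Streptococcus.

The path runs Secale → … → MRCA → … → Streptococcus; the MRCA is the root of the tree.
Branch lengths along that path: 1.600 + 0.672 + 0.725 + 0.115 + 1.779 + 0.885 + 0.132 = 5.908.

5.908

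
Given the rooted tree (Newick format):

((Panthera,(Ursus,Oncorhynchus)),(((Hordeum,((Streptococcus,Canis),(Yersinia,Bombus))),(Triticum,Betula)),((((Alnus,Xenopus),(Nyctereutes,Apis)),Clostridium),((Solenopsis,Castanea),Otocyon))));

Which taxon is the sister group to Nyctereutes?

Apis

Nyctereutes attaches to the tree at the node subtending (Nyctereutes,Apis).
The other lineage descending from that same node — the sister group — is the single tip Apis.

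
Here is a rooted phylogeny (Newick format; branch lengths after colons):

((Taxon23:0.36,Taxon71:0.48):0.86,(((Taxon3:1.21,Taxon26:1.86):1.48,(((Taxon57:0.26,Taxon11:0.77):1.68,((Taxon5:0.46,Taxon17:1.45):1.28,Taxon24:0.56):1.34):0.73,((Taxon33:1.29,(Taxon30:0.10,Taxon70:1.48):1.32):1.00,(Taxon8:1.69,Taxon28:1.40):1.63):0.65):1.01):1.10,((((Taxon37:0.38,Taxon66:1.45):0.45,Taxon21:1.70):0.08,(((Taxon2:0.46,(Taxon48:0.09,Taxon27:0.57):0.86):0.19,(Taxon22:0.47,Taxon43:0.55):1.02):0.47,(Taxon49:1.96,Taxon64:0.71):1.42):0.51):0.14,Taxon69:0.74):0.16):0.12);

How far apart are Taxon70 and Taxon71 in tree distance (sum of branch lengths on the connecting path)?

The path runs Taxon70 → … → MRCA → … → Taxon71; the MRCA is the root of the tree.
Branch lengths along that path: 1.48 + 1.32 + 1.00 + 0.65 + 1.01 + 1.10 + 0.12 + 0.86 + 0.48 = 8.02.

8.02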